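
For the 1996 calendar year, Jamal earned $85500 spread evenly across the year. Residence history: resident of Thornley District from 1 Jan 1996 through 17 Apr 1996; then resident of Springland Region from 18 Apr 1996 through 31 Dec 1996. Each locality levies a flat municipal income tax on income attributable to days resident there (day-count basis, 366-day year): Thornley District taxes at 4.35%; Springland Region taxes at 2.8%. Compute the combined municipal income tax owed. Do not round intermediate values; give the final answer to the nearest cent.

$2785.06

Thornley District, 1 Jan – 17 Apr 1996: 108 days → $85500 × 4.35% × 108/366 = $1097.4836
Springland Region, 18 Apr – 31 Dec 1996: 258 days → $85500 × 2.8% × 258/366 = $1687.5738
Total = $2785.0574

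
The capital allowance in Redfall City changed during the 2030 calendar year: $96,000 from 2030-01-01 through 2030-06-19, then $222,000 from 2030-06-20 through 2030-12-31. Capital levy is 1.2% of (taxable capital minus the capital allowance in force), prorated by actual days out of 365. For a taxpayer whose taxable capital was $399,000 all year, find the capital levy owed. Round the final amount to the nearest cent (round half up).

$2,828.22

2030-01-01 to 2030-06-19: 170 days, exemption $96,000 → ($399,000 − $96,000) × 1.2% × 170/365 = $1,693.4795
2030-06-20 to 2030-12-31: 195 days, exemption $222,000 → ($399,000 − $222,000) × 1.2% × 195/365 = $1,134.7397
Total = $2,828.2192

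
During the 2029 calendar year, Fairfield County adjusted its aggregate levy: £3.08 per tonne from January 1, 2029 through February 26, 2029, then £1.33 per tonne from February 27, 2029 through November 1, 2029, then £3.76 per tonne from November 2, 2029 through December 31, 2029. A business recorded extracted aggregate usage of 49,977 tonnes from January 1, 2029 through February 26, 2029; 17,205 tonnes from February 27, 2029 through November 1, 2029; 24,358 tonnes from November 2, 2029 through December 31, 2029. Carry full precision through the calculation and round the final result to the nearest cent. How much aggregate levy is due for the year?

January 1 – February 26, 2029: 49,977 tonnes at £3.08/tonne → £153929.16
February 27 – November 1, 2029: 17,205 tonnes at £1.33/tonne → £22882.65
November 2 – December 31, 2029: 24,358 tonnes at £3.76/tonne → £91586.08

£268397.89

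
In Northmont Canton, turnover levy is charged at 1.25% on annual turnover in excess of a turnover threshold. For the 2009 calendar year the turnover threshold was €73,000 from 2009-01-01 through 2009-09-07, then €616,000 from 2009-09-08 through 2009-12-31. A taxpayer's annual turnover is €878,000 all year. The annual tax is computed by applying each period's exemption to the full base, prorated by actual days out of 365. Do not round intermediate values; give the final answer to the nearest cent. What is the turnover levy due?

€7,923.97

2009-01-01 to 2009-09-07: 250 days, exemption €73,000 → (€878,000 − €73,000) × 1.25% × 250/365 = €6,892.1233
2009-09-08 to 2009-12-31: 115 days, exemption €616,000 → (€878,000 − €616,000) × 1.25% × 115/365 = €1,031.8493
Total = €7,923.9726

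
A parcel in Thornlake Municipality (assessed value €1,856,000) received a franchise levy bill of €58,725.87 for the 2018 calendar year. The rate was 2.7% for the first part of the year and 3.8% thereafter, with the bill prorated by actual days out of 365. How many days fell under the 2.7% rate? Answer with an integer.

211 days

Let d = days at the first rate; then 365 − d days at the second rate.
€1,856,000 × [2.7%·d + 3.8%·(365−d)] / 365 = €58,725.87
Solving gives d = 211, so the new rate took effect on July 31, 2018.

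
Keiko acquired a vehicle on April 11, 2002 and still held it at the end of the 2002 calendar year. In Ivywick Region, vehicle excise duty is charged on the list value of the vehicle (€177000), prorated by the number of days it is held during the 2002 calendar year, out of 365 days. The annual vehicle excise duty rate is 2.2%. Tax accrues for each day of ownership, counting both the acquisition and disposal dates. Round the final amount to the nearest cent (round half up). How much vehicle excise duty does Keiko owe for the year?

€2827.15

Days held (April 11 – December 31, 2002): 265 out of 365
Tax = €177000 × 2.2% × 265/365 = €2827.1507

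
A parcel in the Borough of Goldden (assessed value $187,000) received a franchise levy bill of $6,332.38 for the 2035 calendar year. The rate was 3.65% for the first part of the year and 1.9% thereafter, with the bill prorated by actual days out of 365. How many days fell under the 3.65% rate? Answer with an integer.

310 days

Let d = days at the first rate; then 365 − d days at the second rate.
$187,000 × [3.65%·d + 1.9%·(365−d)] / 365 = $6,332.38
Solving gives d = 310, so the new rate took effect on November 7, 2035.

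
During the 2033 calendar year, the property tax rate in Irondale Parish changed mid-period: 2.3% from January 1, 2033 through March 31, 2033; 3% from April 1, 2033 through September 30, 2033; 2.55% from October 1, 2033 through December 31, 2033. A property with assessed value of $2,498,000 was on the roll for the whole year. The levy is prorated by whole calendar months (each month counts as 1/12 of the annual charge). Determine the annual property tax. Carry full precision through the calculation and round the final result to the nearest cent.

$67,758.25

January 1 – March 31, 2033: 3 months at 2.3% → $2,498,000 × 2.3% × 3/12 = $14,363.5000
April 1 – September 30, 2033: 6 months at 3% → $2,498,000 × 3% × 6/12 = $37,470.0000
October 1 – December 31, 2033: 3 months at 2.55% → $2,498,000 × 2.55% × 3/12 = $15,924.7500
Total = $67,758.2500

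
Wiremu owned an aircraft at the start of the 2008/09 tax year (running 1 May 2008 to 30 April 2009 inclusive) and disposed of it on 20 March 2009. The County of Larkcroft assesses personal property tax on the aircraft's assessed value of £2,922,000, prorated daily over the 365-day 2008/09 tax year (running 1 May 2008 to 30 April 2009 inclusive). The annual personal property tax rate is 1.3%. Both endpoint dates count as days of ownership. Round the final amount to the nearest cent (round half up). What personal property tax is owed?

£33,719.08

Days held (1 May 2008 – 20 March 2009): 324 out of 365
Tax = £2,922,000 × 1.3% × 324/365 = £33,719.0795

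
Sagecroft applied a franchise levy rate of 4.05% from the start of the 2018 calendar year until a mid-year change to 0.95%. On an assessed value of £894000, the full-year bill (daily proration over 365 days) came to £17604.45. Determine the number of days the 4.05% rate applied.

120 days

Let d = days at the first rate; then 365 − d days at the second rate.
£894000 × [4.05%·d + 0.95%·(365−d)] / 365 = £17604.45
Solving gives d = 120, so the new rate took effect on 1 May 2018.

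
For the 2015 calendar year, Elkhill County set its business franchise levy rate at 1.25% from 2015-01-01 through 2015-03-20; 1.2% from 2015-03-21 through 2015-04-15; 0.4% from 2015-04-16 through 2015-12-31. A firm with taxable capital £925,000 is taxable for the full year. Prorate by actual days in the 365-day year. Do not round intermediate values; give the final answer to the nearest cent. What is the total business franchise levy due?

2015-01-01 to 2015-03-20: 79 days at 1.25% → £925,000 × 1.25% × 79/365 = £2,502.5685
2015-03-21 to 2015-04-15: 26 days at 1.2% → £925,000 × 1.2% × 26/365 = £790.6849
2015-04-16 to 2015-12-31: 260 days at 0.4% → £925,000 × 0.4% × 260/365 = £2,635.6164
Total = £5,928.8699

£5,928.87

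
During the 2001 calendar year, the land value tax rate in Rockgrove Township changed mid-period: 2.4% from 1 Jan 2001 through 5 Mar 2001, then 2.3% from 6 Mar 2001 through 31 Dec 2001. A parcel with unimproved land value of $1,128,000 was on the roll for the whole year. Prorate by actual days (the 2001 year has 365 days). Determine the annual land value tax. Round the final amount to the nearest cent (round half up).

$26,141.79

1 Jan – 5 Mar 2001: 64 days at 2.4% → $1,128,000 × 2.4% × 64/365 = $4,746.8712
6 Mar – 31 Dec 2001: 301 days at 2.3% → $1,128,000 × 2.3% × 301/365 = $21,394.9151
Total = $26,141.7863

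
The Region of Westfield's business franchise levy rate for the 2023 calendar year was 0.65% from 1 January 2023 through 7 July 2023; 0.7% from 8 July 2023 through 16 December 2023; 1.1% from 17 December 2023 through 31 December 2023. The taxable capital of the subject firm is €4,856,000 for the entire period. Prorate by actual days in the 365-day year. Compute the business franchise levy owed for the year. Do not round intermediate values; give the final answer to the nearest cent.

€33,539.66

1 January – 7 July 2023: 188 days at 0.65% → €4,856,000 × 0.65% × 188/365 = €16,257.6219
8 July – 16 December 2023: 162 days at 0.7% → €4,856,000 × 0.7% × 162/365 = €15,086.8603
17 December – 31 December 2023: 15 days at 1.1% → €4,856,000 × 1.1% × 15/365 = €2,195.1781
Total = €33,539.6603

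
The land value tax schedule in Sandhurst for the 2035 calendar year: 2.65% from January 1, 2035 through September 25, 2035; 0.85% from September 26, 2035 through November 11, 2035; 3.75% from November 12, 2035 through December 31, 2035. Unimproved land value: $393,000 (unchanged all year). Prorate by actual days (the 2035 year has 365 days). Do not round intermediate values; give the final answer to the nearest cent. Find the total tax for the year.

January 1 – September 25, 2035: 268 days at 2.65% → $393,000 × 2.65% × 268/365 = $7,646.8110
September 26 – November 11, 2035: 47 days at 0.85% → $393,000 × 0.85% × 47/365 = $430.1466
November 12 – December 31, 2035: 50 days at 3.75% → $393,000 × 3.75% × 50/365 = $2,018.8356
Total = $10,095.7932

$10,095.79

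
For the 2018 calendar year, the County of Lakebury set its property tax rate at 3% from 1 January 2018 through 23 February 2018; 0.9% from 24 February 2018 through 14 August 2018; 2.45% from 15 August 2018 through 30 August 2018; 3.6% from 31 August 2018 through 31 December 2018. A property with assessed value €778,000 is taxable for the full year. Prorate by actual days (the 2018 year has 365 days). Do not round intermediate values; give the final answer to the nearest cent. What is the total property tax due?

€17,026.48

1 January – 23 February 2018: 54 days at 3% → €778,000 × 3% × 54/365 = €3,453.0411
24 February – 14 August 2018: 172 days at 0.9% → €778,000 × 0.9% × 172/365 = €3,299.5726
15 August – 30 August 2018: 16 days at 2.45% → €778,000 × 2.45% × 16/365 = €835.5507
31 August – 31 December 2018: 123 days at 3.6% → €778,000 × 3.6% × 123/365 = €9,438.3123
Total = €17,026.4767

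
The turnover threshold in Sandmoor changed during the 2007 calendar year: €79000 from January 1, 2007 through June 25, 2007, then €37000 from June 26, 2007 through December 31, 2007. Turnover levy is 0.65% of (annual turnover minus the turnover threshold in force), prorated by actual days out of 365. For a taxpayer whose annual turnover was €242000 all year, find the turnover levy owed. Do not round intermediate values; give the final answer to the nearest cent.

January 1 – June 25, 2007: 176 days, exemption €79000 → (€242000 − €79000) × 0.65% × 176/365 = €510.8822
June 26 – December 31, 2007: 189 days, exemption €37000 → (€242000 − €37000) × 0.65% × 189/365 = €689.9795
Total = €1200.8616

€1200.86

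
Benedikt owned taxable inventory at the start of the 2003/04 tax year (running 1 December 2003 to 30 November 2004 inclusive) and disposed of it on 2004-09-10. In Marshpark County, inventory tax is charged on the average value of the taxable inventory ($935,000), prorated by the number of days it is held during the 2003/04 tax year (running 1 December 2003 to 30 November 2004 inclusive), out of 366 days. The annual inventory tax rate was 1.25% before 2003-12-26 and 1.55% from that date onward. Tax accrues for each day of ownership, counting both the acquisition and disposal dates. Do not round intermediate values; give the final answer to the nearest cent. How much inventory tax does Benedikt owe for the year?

$11,093.55

2003-12-01 to 2003-12-25: 25 days at 1.25% → $935,000 × 1.25% × 25/366 = $798.3265
2003-12-26 to 2004-09-10: 260 days at 1.55% → $935,000 × 1.55% × 260/366 = $10,295.2186
Total = $11,093.5451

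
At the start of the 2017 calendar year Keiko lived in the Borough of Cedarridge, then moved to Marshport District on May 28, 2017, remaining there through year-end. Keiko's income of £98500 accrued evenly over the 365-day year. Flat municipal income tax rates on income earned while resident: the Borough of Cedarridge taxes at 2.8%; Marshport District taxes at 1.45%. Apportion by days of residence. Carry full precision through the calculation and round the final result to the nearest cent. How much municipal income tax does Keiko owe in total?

The Borough of Cedarridge, January 1 – May 27, 2017: 147 days → £98500 × 2.8% × 147/365 = £1110.7562
Marshport District, May 28 – December 31, 2017: 218 days → £98500 × 1.45% × 218/365 = £853.0370
Total = £1963.7932

£1963.79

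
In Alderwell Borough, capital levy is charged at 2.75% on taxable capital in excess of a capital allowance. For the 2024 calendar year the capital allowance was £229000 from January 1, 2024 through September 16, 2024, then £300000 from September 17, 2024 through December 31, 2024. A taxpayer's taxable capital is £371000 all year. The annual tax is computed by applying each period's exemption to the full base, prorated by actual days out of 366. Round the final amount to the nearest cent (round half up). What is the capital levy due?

January 1 – September 16, 2024: 260 days, exemption £229000 → (£371000 − £229000) × 2.75% × 260/366 = £2774.0437
September 17 – December 31, 2024: 106 days, exemption £300000 → (£371000 − £300000) × 2.75% × 106/366 = £565.4781
Total = £3339.5219

£3339.52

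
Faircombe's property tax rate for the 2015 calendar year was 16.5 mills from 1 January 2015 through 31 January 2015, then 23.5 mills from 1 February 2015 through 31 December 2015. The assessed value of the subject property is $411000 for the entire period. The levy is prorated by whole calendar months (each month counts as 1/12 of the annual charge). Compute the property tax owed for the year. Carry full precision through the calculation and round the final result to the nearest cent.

1 January – 31 January 2015: 1 month at 16.5 mills → $411000 × 1.65% × 1/12 = $565.1250
1 February – 31 December 2015: 11 months at 23.5 mills → $411000 × 2.35% × 11/12 = $8853.6250
Total = $9418.7500

$9418.75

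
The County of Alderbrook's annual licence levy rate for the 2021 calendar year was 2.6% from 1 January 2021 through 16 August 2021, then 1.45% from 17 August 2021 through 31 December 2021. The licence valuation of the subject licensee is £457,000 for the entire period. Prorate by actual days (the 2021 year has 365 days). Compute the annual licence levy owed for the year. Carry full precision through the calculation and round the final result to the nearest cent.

1 January – 16 August 2021: 228 days at 2.6% → £457,000 × 2.6% × 228/365 = £7,422.1808
17 August – 31 December 2021: 137 days at 1.45% → £457,000 × 1.45% × 137/365 = £2,487.2068
Total = £9,909.3877

£9,909.39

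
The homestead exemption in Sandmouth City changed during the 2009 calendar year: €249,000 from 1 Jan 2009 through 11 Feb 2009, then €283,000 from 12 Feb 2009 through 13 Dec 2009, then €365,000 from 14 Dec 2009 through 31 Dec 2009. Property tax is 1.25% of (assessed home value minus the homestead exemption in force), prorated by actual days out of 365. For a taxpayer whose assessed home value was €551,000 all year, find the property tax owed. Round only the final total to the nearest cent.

1 Jan – 11 Feb 2009: 42 days, exemption €249,000 → (€551,000 − €249,000) × 1.25% × 42/365 = €434.3836
12 Feb – 13 Dec 2009: 305 days, exemption €283,000 → (€551,000 − €283,000) × 1.25% × 305/365 = €2,799.3151
14 Dec – 31 Dec 2009: 18 days, exemption €365,000 → (€551,000 − €365,000) × 1.25% × 18/365 = €114.6575
Total = €3,348.3562

€3,348.36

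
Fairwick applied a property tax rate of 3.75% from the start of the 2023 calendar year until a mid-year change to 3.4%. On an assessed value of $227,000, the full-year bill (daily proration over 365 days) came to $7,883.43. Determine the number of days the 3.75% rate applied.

76 days

Let d = days at the first rate; then 365 − d days at the second rate.
$227,000 × [3.75%·d + 3.4%·(365−d)] / 365 = $7,883.43
Solving gives d = 76, so the new rate took effect on March 18, 2023.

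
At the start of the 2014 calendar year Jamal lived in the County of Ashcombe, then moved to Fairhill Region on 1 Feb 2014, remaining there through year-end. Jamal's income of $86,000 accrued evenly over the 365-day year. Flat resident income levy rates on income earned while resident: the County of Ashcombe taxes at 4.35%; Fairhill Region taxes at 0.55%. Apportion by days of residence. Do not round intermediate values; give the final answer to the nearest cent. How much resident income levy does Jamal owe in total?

$750.56

The County of Ashcombe, 1 Jan – 31 Jan 2014: 31 days → $86,000 × 4.35% × 31/365 = $317.7288
Fairhill Region, 1 Feb – 31 Dec 2014: 334 days → $86,000 × 0.55% × 334/365 = $432.8274
Total = $750.5562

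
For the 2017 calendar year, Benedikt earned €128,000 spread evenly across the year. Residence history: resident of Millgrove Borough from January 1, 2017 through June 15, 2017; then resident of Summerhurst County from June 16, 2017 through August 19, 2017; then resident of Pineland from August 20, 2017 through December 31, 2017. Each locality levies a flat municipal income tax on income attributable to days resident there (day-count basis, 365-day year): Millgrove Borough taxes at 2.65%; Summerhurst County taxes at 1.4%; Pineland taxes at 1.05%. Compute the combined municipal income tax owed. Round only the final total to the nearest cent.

€2,355.20

Millgrove Borough, January 1 – June 15, 2017: 166 days → €128,000 × 2.65% × 166/365 = €1,542.6630
Summerhurst County, June 16 – August 19, 2017: 65 days → €128,000 × 1.4% × 65/365 = €319.1233
Pineland, August 20 – December 31, 2017: 134 days → €128,000 × 1.05% × 134/365 = €493.4137
Total = €2,355.2000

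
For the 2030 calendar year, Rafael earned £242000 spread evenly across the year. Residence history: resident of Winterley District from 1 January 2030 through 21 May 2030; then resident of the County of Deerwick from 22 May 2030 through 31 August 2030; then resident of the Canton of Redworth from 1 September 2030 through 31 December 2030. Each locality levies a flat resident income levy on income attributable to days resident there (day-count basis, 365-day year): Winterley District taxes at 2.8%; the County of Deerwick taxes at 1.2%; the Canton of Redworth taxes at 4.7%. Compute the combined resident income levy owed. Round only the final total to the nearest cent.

£7230.83

Winterley District, 1 January – 21 May 2030: 141 days → £242000 × 2.8% × 141/365 = £2617.5781
The County of Deerwick, 22 May – 31 August 2030: 102 days → £242000 × 1.2% × 102/365 = £811.5288
The Canton of Redworth, 1 September – 31 December 2030: 122 days → £242000 × 4.7% × 122/365 = £3801.7205
Total = £7230.8274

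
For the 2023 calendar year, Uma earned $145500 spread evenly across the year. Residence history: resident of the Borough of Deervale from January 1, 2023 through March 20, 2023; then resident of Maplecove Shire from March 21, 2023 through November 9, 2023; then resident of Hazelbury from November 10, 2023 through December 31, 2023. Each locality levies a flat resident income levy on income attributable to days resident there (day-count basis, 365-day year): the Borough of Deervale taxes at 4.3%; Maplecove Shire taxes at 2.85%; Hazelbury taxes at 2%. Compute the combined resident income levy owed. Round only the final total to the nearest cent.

The Borough of Deervale, January 1 – March 20, 2023: 79 days → $145500 × 4.3% × 79/365 = $1354.1466
Maplecove Shire, March 21 – November 9, 2023: 234 days → $145500 × 2.85% × 234/365 = $2658.4644
Hazelbury, November 10 – December 31, 2023: 52 days → $145500 × 2% × 52/365 = $414.5753
Total = $4427.1863

$4427.19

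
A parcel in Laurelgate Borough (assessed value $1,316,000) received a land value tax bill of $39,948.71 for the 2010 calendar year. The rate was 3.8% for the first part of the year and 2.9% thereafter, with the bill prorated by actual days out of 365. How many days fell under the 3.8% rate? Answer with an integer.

Let d = days at the first rate; then 365 − d days at the second rate.
$1,316,000 × [3.8%·d + 2.9%·(365−d)] / 365 = $39,948.71
Solving gives d = 55, so the new rate took effect on February 25, 2010.

55 days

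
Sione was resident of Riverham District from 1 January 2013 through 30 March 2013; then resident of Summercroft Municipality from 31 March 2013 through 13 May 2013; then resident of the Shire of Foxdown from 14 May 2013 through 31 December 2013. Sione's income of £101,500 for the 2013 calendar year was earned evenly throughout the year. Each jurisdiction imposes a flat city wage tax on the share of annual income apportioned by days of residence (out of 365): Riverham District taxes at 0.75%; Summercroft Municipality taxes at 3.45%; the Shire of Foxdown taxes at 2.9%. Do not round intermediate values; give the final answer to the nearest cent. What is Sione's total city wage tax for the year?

£2,478.69

Riverham District, 1 January – 30 March 2013: 89 days → £101,500 × 0.75% × 89/365 = £185.6199
Summercroft Municipality, 31 March – 13 May 2013: 44 days → £101,500 × 3.45% × 44/365 = £422.1288
The Shire of Foxdown, 14 May – 31 December 2013: 232 days → £101,500 × 2.9% × 232/365 = £1,870.9370
Total = £2,478.6856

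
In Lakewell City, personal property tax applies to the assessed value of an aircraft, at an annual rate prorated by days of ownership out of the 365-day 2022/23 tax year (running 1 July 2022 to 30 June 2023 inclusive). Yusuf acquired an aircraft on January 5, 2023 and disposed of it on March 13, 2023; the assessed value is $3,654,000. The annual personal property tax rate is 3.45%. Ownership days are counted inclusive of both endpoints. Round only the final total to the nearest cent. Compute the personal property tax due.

Days held (January 5 – March 13, 2023): 68 out of 365
Tax = $3,654,000 × 3.45% × 68/365 = $23,485.7096

$23,485.71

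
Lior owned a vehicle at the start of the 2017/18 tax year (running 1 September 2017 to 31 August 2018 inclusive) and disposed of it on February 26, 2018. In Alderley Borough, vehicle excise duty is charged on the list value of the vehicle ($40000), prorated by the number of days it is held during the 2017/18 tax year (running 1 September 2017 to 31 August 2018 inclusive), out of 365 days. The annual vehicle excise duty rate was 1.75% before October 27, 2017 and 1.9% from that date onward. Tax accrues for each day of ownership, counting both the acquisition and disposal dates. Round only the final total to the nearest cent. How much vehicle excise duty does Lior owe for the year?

September 1 – October 26, 2017: 56 days at 1.75% → $40000 × 1.75% × 56/365 = $107.3973
October 27, 2017 – February 26, 2018: 123 days at 1.9% → $40000 × 1.9% × 123/365 = $256.1096
Total = $363.5068

$363.51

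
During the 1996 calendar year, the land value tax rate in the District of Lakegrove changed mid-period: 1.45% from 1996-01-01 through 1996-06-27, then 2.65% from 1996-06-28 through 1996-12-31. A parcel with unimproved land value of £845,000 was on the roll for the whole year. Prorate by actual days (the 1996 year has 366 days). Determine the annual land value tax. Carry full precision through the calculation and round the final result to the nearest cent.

1996-01-01 to 1996-06-27: 179 days at 1.45% → £845,000 × 1.45% × 179/366 = £5,992.3429
1996-06-28 to 1996-12-31: 187 days at 2.65% → £845,000 × 2.65% × 187/366 = £11,440.9768
Total = £17,433.3197

£17,433.32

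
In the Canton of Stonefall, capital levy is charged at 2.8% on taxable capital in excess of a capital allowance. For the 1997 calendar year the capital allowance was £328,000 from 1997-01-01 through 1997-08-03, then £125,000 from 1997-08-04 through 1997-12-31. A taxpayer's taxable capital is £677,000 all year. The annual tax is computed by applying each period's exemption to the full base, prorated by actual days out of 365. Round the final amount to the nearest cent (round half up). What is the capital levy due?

£12,107.89

1997-01-01 to 1997-08-03: 215 days, exemption £328,000 → (£677,000 − £328,000) × 2.8% × 215/365 = £5,756.1096
1997-08-04 to 1997-12-31: 150 days, exemption £125,000 → (£677,000 − £125,000) × 2.8% × 150/365 = £6,351.7808
Total = £12,107.8904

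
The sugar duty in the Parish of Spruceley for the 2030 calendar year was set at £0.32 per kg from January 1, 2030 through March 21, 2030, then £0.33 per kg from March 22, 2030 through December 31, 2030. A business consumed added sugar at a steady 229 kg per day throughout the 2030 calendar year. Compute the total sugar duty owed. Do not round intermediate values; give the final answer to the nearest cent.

January 1 – March 21, 2030: 80 days × 229 kg/day = 18,320 kg at £0.32/kg → £5,862.40
March 22 – December 31, 2030: 285 days × 229 kg/day = 65,265 kg at £0.33/kg → £21,537.45

£27,399.85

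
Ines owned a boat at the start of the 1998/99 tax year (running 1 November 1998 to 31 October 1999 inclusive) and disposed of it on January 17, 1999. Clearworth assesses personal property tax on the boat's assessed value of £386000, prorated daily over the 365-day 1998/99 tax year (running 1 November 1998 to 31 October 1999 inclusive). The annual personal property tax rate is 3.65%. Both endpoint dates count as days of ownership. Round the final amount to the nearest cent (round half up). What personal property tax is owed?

£3010.80

Days held (November 1, 1998 – January 17, 1999): 78 out of 365
Tax = £386000 × 3.65% × 78/365 = £3010.8000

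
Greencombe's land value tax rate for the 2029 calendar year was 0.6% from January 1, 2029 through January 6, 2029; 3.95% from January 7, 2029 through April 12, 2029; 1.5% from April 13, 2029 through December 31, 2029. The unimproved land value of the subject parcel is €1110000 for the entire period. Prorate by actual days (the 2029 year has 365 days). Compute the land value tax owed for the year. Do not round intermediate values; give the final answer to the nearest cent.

January 1 – January 6, 2029: 6 days at 0.6% → €1110000 × 0.6% × 6/365 = €109.4795
January 7 – April 12, 2029: 96 days at 3.95% → €1110000 × 3.95% × 96/365 = €11531.8356
April 13 – December 31, 2029: 263 days at 1.5% → €1110000 × 1.5% × 263/365 = €11997.1233
Total = €23638.4384

€23638.44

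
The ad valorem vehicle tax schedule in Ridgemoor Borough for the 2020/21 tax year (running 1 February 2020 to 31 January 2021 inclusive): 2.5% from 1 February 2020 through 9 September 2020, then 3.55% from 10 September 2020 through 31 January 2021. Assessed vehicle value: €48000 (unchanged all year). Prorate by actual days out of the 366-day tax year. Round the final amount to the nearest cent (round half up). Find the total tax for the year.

1 February – 9 September 2020: 222 days at 2.5% → €48000 × 2.5% × 222/366 = €727.8689
10 September 2020 – 31 January 2021: 144 days at 3.55% → €48000 × 3.55% × 144/366 = €670.4262
Total = €1398.2951

€1398.30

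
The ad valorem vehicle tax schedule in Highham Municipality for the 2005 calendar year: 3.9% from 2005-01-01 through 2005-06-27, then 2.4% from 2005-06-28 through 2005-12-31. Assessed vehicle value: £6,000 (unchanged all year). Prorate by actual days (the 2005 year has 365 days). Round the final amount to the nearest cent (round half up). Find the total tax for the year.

£187.89

2005-01-01 to 2005-06-27: 178 days at 3.9% → £6,000 × 3.9% × 178/365 = £114.1151
2005-06-28 to 2005-12-31: 187 days at 2.4% → £6,000 × 2.4% × 187/365 = £73.7753
Total = £187.8904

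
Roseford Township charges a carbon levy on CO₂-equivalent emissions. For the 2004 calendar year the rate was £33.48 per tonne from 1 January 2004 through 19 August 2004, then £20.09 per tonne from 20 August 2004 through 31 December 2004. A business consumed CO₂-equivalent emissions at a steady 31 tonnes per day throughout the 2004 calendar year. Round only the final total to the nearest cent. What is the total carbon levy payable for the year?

£324242.02

1 January – 19 August 2004: 232 days × 31 tonnes/day = 7,192 tonnes at £33.48/tonne → £240788.16
20 August – 31 December 2004: 134 days × 31 tonnes/day = 4,154 tonnes at £20.09/tonne → £83453.86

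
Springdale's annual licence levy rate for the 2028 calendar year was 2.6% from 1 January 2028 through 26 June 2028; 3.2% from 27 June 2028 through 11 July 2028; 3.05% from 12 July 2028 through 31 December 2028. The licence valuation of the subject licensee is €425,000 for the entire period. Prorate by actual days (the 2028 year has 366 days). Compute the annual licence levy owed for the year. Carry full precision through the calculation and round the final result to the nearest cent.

1 January – 26 June 2028: 178 days at 2.6% → €425,000 × 2.6% × 178/366 = €5,374.0437
27 June – 11 July 2028: 15 days at 3.2% → €425,000 × 3.2% × 15/366 = €557.3770
12 July – 31 December 2028: 173 days at 3.05% → €425,000 × 3.05% × 173/366 = €6,127.0833
Total = €12,058.5041

€12,058.50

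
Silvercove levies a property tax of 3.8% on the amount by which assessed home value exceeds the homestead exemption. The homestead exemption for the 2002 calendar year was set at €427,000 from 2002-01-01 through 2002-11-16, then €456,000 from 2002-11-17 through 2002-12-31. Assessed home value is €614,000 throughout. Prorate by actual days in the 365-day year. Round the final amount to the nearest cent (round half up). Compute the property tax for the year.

€6,970.14

2002-01-01 to 2002-11-16: 320 days, exemption €427,000 → (€614,000 − €427,000) × 3.8% × 320/365 = €6,229.9178
2002-11-17 to 2002-12-31: 45 days, exemption €456,000 → (€614,000 − €456,000) × 3.8% × 45/365 = €740.2192
Total = €6,970.1370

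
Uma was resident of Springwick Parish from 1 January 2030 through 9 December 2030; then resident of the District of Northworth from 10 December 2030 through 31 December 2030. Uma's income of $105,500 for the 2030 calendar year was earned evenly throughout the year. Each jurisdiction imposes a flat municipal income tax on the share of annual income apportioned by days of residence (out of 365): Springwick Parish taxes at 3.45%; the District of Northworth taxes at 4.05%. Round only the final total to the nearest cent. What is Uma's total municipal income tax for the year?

Springwick Parish, 1 January – 9 December 2030: 343 days → $105,500 × 3.45% × 343/365 = $3,420.3678
The District of Northworth, 10 December – 31 December 2030: 22 days → $105,500 × 4.05% × 22/365 = $257.5356
Total = $3,677.9034

$3,677.90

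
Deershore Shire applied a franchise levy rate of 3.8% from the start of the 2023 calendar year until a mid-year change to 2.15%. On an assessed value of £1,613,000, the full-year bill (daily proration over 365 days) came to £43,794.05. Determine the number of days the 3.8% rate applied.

Let d = days at the first rate; then 365 − d days at the second rate.
£1,613,000 × [3.8%·d + 2.15%·(365−d)] / 365 = £43,794.05
Solving gives d = 125, so the new rate took effect on 6 May 2023.

125 days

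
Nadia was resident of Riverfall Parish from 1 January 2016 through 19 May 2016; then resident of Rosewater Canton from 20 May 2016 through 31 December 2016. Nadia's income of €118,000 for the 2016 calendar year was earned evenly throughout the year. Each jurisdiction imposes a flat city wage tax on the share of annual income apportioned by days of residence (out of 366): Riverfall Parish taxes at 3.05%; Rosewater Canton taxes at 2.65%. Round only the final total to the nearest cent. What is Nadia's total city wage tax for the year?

Riverfall Parish, 1 January – 19 May 2016: 140 days → €118,000 × 3.05% × 140/366 = €1,376.6667
Rosewater Canton, 20 May – 31 December 2016: 226 days → €118,000 × 2.65% × 226/366 = €1,930.8798
Total = €3,307.5464

€3,307.55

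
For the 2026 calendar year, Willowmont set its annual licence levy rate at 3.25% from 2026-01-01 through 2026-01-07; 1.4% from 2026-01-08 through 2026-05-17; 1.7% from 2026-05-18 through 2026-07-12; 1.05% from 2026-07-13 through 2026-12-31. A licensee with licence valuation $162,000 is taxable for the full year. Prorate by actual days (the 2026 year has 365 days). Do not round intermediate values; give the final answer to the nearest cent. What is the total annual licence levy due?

$2,132.85

2026-01-01 to 2026-01-07: 7 days at 3.25% → $162,000 × 3.25% × 7/365 = $100.9726
2026-01-08 to 2026-05-17: 130 days at 1.4% → $162,000 × 1.4% × 130/365 = $807.7808
2026-05-18 to 2026-07-12: 56 days at 1.7% → $162,000 × 1.7% × 56/365 = $422.5315
2026-07-13 to 2026-12-31: 172 days at 1.05% → $162,000 × 1.05% × 172/365 = $801.5671
Total = $2,132.8521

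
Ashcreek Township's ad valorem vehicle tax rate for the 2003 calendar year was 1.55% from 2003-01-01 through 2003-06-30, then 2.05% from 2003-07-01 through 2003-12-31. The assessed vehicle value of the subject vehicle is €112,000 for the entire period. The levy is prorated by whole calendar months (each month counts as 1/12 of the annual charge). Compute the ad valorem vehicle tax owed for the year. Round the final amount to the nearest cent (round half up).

€2,016.00

2003-01-01 to 2003-06-30: 6 months at 1.55% → €112,000 × 1.55% × 6/12 = €868.0000
2003-07-01 to 2003-12-31: 6 months at 2.05% → €112,000 × 2.05% × 6/12 = €1,148.0000
Total = €2,016.0000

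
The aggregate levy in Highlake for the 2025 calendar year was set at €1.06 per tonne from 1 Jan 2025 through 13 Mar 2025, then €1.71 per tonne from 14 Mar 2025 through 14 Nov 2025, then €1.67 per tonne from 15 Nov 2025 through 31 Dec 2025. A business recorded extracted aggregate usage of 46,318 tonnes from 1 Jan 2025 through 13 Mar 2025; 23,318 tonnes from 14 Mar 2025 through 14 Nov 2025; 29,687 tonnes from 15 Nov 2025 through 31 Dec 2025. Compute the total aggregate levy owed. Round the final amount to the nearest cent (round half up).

€138,548.15

1 Jan – 13 Mar 2025: 46,318 tonnes at €1.06/tonne → €49,097.08
14 Mar – 14 Nov 2025: 23,318 tonnes at €1.71/tonne → €39,873.78
15 Nov – 31 Dec 2025: 29,687 tonnes at €1.67/tonne → €49,577.29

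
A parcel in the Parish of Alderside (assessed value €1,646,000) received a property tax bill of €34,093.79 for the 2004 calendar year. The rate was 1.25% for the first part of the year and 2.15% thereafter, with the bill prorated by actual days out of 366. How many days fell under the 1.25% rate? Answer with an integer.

Let d = days at the first rate; then 366 − d days at the second rate.
€1,646,000 × [1.25%·d + 2.15%·(366−d)] / 366 = €34,093.79
Solving gives d = 32, so the new rate took effect on February 2, 2004.

32 days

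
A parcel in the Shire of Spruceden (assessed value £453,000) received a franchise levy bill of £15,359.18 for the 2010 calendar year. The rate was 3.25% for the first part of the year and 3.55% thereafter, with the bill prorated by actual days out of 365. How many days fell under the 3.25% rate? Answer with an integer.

194 days

Let d = days at the first rate; then 365 − d days at the second rate.
£453,000 × [3.25%·d + 3.55%·(365−d)] / 365 = £15,359.18
Solving gives d = 194, so the new rate took effect on 14 July 2010.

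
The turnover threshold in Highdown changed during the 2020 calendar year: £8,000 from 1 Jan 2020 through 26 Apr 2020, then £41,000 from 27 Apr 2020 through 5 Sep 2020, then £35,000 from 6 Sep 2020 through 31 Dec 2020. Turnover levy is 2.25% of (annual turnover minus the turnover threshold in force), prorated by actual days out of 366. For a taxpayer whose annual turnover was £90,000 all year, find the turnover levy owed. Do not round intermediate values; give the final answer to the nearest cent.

£1,383.01

1 Jan – 26 Apr 2020: 117 days, exemption £8,000 → (£90,000 − £8,000) × 2.25% × 117/366 = £589.7951
27 Apr – 5 Sep 2020: 132 days, exemption £41,000 → (£90,000 − £41,000) × 2.25% × 132/366 = £397.6230
6 Sep – 31 Dec 2020: 117 days, exemption £35,000 → (£90,000 − £35,000) × 2.25% × 117/366 = £395.5943
Total = £1,383.0123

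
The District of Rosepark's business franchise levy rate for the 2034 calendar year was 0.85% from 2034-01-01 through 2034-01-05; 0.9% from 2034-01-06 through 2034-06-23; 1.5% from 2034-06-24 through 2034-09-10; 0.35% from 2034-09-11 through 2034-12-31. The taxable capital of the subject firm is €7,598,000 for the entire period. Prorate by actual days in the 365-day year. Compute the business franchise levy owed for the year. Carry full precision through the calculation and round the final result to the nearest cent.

€65,374.02

2034-01-01 to 2034-01-05: 5 days at 0.85% → €7,598,000 × 0.85% × 5/365 = €884.6986
2034-01-06 to 2034-06-23: 169 days at 0.9% → €7,598,000 × 0.9% × 169/365 = €31,661.8027
2034-06-24 to 2034-09-10: 79 days at 1.5% → €7,598,000 × 1.5% × 79/365 = €24,667.4795
2034-09-11 to 2034-12-31: 112 days at 0.35% → €7,598,000 × 0.35% × 112/365 = €8,160.0438
Total = €65,374.0247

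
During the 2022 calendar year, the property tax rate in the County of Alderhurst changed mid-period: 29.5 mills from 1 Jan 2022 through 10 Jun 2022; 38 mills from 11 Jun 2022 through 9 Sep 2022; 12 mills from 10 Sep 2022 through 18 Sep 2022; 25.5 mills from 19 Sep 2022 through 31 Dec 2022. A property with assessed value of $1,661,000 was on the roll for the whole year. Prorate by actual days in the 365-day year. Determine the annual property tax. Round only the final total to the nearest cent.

$49,909.64

1 Jan – 10 Jun 2022: 161 days at 29.5 mills → $1,661,000 × 2.95% × 161/365 = $21,613.4781
11 Jun – 9 Sep 2022: 91 days at 38 mills → $1,661,000 × 3.8% × 91/365 = $15,736.2685
10 Sep – 18 Sep 2022: 9 days at 12 mills → $1,661,000 × 1.2% × 9/365 = $491.4740
19 Sep – 31 Dec 2022: 104 days at 25.5 mills → $1,661,000 × 2.55% × 104/365 = $12,068.4164
Total = $49,909.6370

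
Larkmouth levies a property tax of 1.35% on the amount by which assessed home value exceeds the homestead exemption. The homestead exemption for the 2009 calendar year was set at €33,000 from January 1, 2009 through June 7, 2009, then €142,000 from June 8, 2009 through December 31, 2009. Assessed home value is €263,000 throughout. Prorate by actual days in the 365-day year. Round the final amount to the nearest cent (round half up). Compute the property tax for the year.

€2,270.48

January 1 – June 7, 2009: 158 days, exemption €33,000 → (€263,000 − €33,000) × 1.35% × 158/365 = €1,344.0822
June 8 – December 31, 2009: 207 days, exemption €142,000 → (€263,000 − €142,000) × 1.35% × 207/365 = €926.3959
Total = €2,270.4781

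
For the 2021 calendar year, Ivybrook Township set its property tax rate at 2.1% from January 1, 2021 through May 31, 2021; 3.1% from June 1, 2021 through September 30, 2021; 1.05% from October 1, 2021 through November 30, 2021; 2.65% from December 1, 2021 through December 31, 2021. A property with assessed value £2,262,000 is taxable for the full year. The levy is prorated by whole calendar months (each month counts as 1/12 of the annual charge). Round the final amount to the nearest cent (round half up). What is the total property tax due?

January 1 – May 31, 2021: 5 months at 2.1% → £2,262,000 × 2.1% × 5/12 = £19,792.5000
June 1 – September 30, 2021: 4 months at 3.1% → £2,262,000 × 3.1% × 4/12 = £23,374.0000
October 1 – November 30, 2021: 2 months at 1.05% → £2,262,000 × 1.05% × 2/12 = £3,958.5000
December 1 – December 31, 2021: 1 month at 2.65% → £2,262,000 × 2.65% × 1/12 = £4,995.2500
Total = £52,120.2500

£52,120.25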